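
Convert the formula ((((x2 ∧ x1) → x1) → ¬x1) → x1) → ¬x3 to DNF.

¬x1 ∨ ¬x3

((((x2 ∧ x1) → x1) → ¬x1) → x1) → ¬x3
⇔ ¬((((x2 ∧ x1) → x1) → ¬x1) → x1) ∨ ¬x3   [eliminate →]
⇔ ¬(¬(((x2 ∧ x1) → x1) → ¬x1) ∨ x1) ∨ ¬x3   [eliminate →]
⇔ ¬(¬(¬((x2 ∧ x1) → x1) ∨ ¬x1) ∨ x1) ∨ ¬x3   [eliminate →]
⇔ ¬(¬(¬(¬(x2 ∧ x1) ∨ x1) ∨ ¬x1) ∨ x1) ∨ ¬x3   [eliminate →]
⇔ (¬¬(¬(¬(x2 ∧ x1) ∨ x1) ∨ ¬x1) ∧ ¬x1) ∨ ¬x3   [De Morgan]
⇔ ((¬(¬(x2 ∧ x1) ∨ x1) ∨ ¬x1) ∧ ¬x1) ∨ ¬x3   [double negation]
⇔ (((¬¬(x2 ∧ x1) ∧ ¬x1) ∨ ¬x1) ∧ ¬x1) ∨ ¬x3   [De Morgan]
⇔ (((x2 ∧ x1 ∧ ¬x1) ∨ ¬x1) ∧ ¬x1) ∨ ¬x3   [double negation]
⇔ (x2 ∧ x1 ∧ ¬x1 ∧ ¬x1) ∨ (¬x1 ∧ ¬x1) ∨ ¬x3   [distribute ∧ over ∨]
⇔ ¬x1 ∨ ¬x3   [simplify]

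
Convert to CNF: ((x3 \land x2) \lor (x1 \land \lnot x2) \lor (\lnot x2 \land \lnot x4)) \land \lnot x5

((x3 \land x2) \lor (x1 \land \lnot x2) \lor (\lnot x2 \land \lnot x4)) \land \lnot x5
≡ (x3 \lor x1 \lor \lnot x2) \land (x3 \lor x1 \lor \lnot x4) \land (x3 \lor \lnot x2 \lor \lnot x2) \land (x3 \lor \lnot x2 \lor \lnot x4) \land (x2 \lor x1 \lor \lnot x2) \land (x2 \lor x1 \lor \lnot x4) \land (x2 \lor \lnot x2 \lor \lnot x2) \land (x2 \lor \lnot x2 \lor \lnot x4) \land \lnot x5   [distribute \lor over \land]
≡ (x3 \lor x1 \lor \lnot x4) \land (x3 \lor \lnot x2) \land (x2 \lor x1 \lor \lnot x4) \land \lnot x5   [simplify]

(x3 \lor x1 \lor \lnot x4) \land (x3 \lor \lnot x2) \land (x2 \lor x1 \lor \lnot x4) \land \lnot x5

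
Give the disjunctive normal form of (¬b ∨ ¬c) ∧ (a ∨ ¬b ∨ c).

(¬b ∨ ¬c) ∧ (a ∨ ¬b ∨ c)
⇔ (¬b ∧ a) ∨ (¬b ∧ ¬b) ∨ (¬b ∧ c) ∨ (¬c ∧ a) ∨ (¬c ∧ ¬b) ∨ (¬c ∧ c)   (distribute ∧ over ∨)
⇔ ¬b ∨ (¬c ∧ a)   (simplify)

¬b ∨ (¬c ∧ a)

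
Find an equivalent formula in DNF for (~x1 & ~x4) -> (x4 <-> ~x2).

x1 | x4 | (~x4 & x2)

(~x1 & ~x4) -> (x4 <-> ~x2)
= ~(~x1 & ~x4) | (x4 <-> ~x2)   (eliminate ->)
= ~(~x1 & ~x4) | ((x4 -> ~x2) & (~x2 -> x4))   (eliminate <->)
= ~(~x1 & ~x4) | ((~x4 | ~x2) & (~x2 -> x4))   (eliminate ->)
= ~(~x1 & ~x4) | ((~x4 | ~x2) & (~~x2 | x4))   (eliminate ->)
= ~~x1 | ~~x4 | ((~x4 | ~x2) & (~~x2 | x4))   (De Morgan)
= x1 | ~~x4 | ((~x4 | ~x2) & (~~x2 | x4))   (double negation)
= x1 | x4 | ((~x4 | ~x2) & (~~x2 | x4))   (double negation)
= x1 | x4 | ((~x4 | ~x2) & (x2 | x4))   (double negation)
= x1 | x4 | (~x4 & x2) | (~x4 & x4) | (~x2 & x2) | (~x2 & x4)   (distribute & over |)
= x1 | x4 | (~x4 & x2)   (simplify)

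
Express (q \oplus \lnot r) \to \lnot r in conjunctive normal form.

\lnot q \lor \lnot r

(q \oplus \lnot r) \to \lnot r
⇔ \lnot (q \oplus \lnot r) \lor \lnot r   [eliminate \to]
⇔ \lnot ((q \lor \lnot r) \land \lnot (q \land \lnot r)) \lor \lnot r   [expand \oplus]
⇔ \lnot (q \lor \lnot r) \lor \lnot \lnot (q \land \lnot r) \lor \lnot r   [De Morgan]
⇔ (\lnot q \land \lnot \lnot r) \lor \lnot \lnot (q \land \lnot r) \lor \lnot r   [De Morgan]
⇔ (\lnot q \land r) \lor \lnot \lnot (q \land \lnot r) \lor \lnot r   [double negation]
⇔ (\lnot q \land r) \lor (q \land \lnot r) \lor \lnot r   [double negation]
⇔ (\lnot q \lor q \lor \lnot r) \land (\lnot q \lor \lnot r \lor \lnot r) \land (r \lor q \lor \lnot r) \land (r \lor \lnot r \lor \lnot r)   [distribute \lor over \land]
⇔ \lnot q \lor \lnot r   [simplify]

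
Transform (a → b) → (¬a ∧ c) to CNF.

(a ∨ c) ∧ (¬b ∨ ¬a) ∧ (¬b ∨ c)

(a → b) → (¬a ∧ c)
= ¬(a → b) ∨ (¬a ∧ c)   [eliminate →]
= ¬(¬a ∨ b) ∨ (¬a ∧ c)   [eliminate →]
= (¬¬a ∧ ¬b) ∨ (¬a ∧ c)   [De Morgan]
= (a ∧ ¬b) ∨ (¬a ∧ c)   [double negation]
= (a ∨ ¬a) ∧ (a ∨ c) ∧ (¬b ∨ ¬a) ∧ (¬b ∨ c)   [distribute ∨ over ∧]
= (a ∨ c) ∧ (¬b ∨ ¬a) ∧ (¬b ∨ c)   [simplify]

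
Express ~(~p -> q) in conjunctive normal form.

~(~p -> q)
= ~(~~p | q)   [eliminate ->]
= ~~~p & ~q   [De Morgan]
= ~p & ~q   [double negation]

~p & ~q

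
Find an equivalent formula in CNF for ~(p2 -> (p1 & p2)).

~(p2 -> (p1 & p2))
⇔ ~(~p2 | (p1 & p2))   — eliminate ->
⇔ ~~p2 & ~(p1 & p2)   — De Morgan
⇔ p2 & ~(p1 & p2)   — double negation
⇔ p2 & (~p1 | ~p2)   — De Morgan

p2 & (~p1 | ~p2)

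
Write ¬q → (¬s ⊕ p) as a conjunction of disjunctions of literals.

(q ∨ ¬s ∨ p) ∧ (q ∨ s ∨ ¬p)

¬q → (¬s ⊕ p)
≡ ¬¬q ∨ (¬s ⊕ p)   (eliminate →)
≡ ¬¬q ∨ ((¬s ∨ p) ∧ ¬(¬s ∧ p))   (expand ⊕)
≡ q ∨ ((¬s ∨ p) ∧ ¬(¬s ∧ p))   (double negation)
≡ q ∨ ((¬s ∨ p) ∧ (¬¬s ∨ ¬p))   (De Morgan)
≡ q ∨ ((¬s ∨ p) ∧ (s ∨ ¬p))   (double negation)
≡ (q ∨ ¬s ∨ p) ∧ (q ∨ s ∨ ¬p)   (distribute ∨ over ∧)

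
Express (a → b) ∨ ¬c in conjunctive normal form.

¬a ∨ b ∨ ¬c

(a → b) ∨ ¬c
= ¬a ∨ b ∨ ¬c   [eliminate →]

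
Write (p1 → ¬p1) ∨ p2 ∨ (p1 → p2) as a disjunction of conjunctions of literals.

(p1 → ¬p1) ∨ p2 ∨ (p1 → p2)
= ¬p1 ∨ ¬p1 ∨ p2 ∨ (p1 → p2)   (eliminate →)
= ¬p1 ∨ ¬p1 ∨ p2 ∨ ¬p1 ∨ p2   (eliminate →)
= ¬p1 ∨ p2   (simplify)

¬p1 ∨ p2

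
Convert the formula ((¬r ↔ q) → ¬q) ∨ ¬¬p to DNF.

(q ∧ r) ∨ ¬q ∨ p

((¬r ↔ q) → ¬q) ∨ ¬¬p
≡ ¬(¬r ↔ q) ∨ ¬q ∨ ¬¬p   — eliminate →
≡ ¬((¬r → q) ∧ (q → ¬r)) ∨ ¬q ∨ ¬¬p   — eliminate ↔
≡ ¬((¬¬r ∨ q) ∧ (q → ¬r)) ∨ ¬q ∨ ¬¬p   — eliminate →
≡ ¬((¬¬r ∨ q) ∧ (¬q ∨ ¬r)) ∨ ¬q ∨ ¬¬p   — eliminate →
≡ ¬(¬¬r ∨ q) ∨ ¬(¬q ∨ ¬r) ∨ ¬q ∨ ¬¬p   — De Morgan
≡ (¬¬¬r ∧ ¬q) ∨ ¬(¬q ∨ ¬r) ∨ ¬q ∨ ¬¬p   — De Morgan
≡ (¬r ∧ ¬q) ∨ ¬(¬q ∨ ¬r) ∨ ¬q ∨ ¬¬p   — double negation
≡ (¬r ∧ ¬q) ∨ (¬¬q ∧ ¬¬r) ∨ ¬q ∨ ¬¬p   — De Morgan
≡ (¬r ∧ ¬q) ∨ (q ∧ ¬¬r) ∨ ¬q ∨ ¬¬p   — double negation
≡ (¬r ∧ ¬q) ∨ (q ∧ r) ∨ ¬q ∨ ¬¬p   — double negation
≡ (¬r ∧ ¬q) ∨ (q ∧ r) ∨ ¬q ∨ p   — double negation
≡ (q ∧ r) ∨ ¬q ∨ p   — simplify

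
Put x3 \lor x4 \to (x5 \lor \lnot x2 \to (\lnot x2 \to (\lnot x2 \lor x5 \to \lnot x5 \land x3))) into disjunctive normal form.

\lnot x3 \land \lnot x4 \lor x2 \lor \lnot x5 \land x3

x3 \lor x4 \to (x5 \lor \lnot x2 \to (\lnot x2 \to (\lnot x2 \lor x5 \to \lnot x5 \land x3)))
= \lnot (x3 \lor x4) \lor (x5 \lor \lnot x2 \to (\lnot x2 \to (\lnot x2 \lor x5 \to \lnot x5 \land x3)))   [eliminate \to]
= \lnot (x3 \lor x4) \lor \lnot (x5 \lor \lnot x2) \lor (\lnot x2 \to (\lnot x2 \lor x5 \to \lnot x5 \land x3))   [eliminate \to]
= \lnot (x3 \lor x4) \lor \lnot (x5 \lor \lnot x2) \lor \lnot \lnot x2 \lor (\lnot x2 \lor x5 \to \lnot x5 \land x3)   [eliminate \to]
= \lnot (x3 \lor x4) \lor \lnot (x5 \lor \lnot x2) \lor \lnot \lnot x2 \lor \lnot (\lnot x2 \lor x5) \lor \lnot x5 \land x3   [eliminate \to]
= \lnot x3 \land \lnot x4 \lor \lnot (x5 \lor \lnot x2) \lor \lnot \lnot x2 \lor \lnot (\lnot x2 \lor x5) \lor \lnot x5 \land x3   [De Morgan]
= \lnot x3 \land \lnot x4 \lor \lnot x5 \land \lnot \lnot x2 \lor \lnot \lnot x2 \lor \lnot (\lnot x2 \lor x5) \lor \lnot x5 \land x3   [De Morgan]
= \lnot x3 \land \lnot x4 \lor \lnot x5 \land x2 \lor \lnot \lnot x2 \lor \lnot (\lnot x2 \lor x5) \lor \lnot x5 \land x3   [double negation]
= \lnot x3 \land \lnot x4 \lor \lnot x5 \land x2 \lor x2 \lor \lnot (\lnot x2 \lor x5) \lor \lnot x5 \land x3   [double negation]
= \lnot x3 \land \lnot x4 \lor \lnot x5 \land x2 \lor x2 \lor \lnot \lnot x2 \land \lnot x5 \lor \lnot x5 \land x3   [De Morgan]
= \lnot x3 \land \lnot x4 \lor \lnot x5 \land x2 \lor x2 \lor x2 \land \lnot x5 \lor \lnot x5 \land x3   [double negation]
= \lnot x3 \land \lnot x4 \lor x2 \lor \lnot x5 \land x3   [simplify]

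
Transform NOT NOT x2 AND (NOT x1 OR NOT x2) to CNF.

x2 AND (NOT x1 OR NOT x2)

NOT NOT x2 AND (NOT x1 OR NOT x2)
= x2 AND (NOT x1 OR NOT x2)   (double negation)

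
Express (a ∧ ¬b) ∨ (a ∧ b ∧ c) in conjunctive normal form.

(a ∧ ¬b) ∨ (a ∧ b ∧ c)
≡ (a ∨ a) ∧ (a ∨ b) ∧ (a ∨ c) ∧ (¬b ∨ a) ∧ (¬b ∨ b) ∧ (¬b ∨ c)   [distribute ∨ over ∧]
≡ a ∧ (¬b ∨ c)   [simplify]

a ∧ (¬b ∨ c)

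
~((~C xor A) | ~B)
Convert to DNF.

(C & ~A & B) | (A & ~C & B)

~((~C xor A) | ~B)
≡ ~((~C & ~A) | (~~C & A) | ~B)
≡ ~(~C & ~A) & ~(~~C & A) & ~~B
≡ (~~C | ~~A) & ~(~~C & A) & ~~B
≡ (C | ~~A) & ~(~~C & A) & ~~B
≡ (C | A) & ~(~~C & A) & ~~B
≡ (C | A) & (~~~C | ~A) & ~~B
≡ (C | A) & (~C | ~A) & ~~B
≡ (C | A) & (~C | ~A) & B
≡ (C & ~C & B) | (C & ~A & B) | (A & ~C & B) | (A & ~A & B)
≡ (C & ~A & B) | (A & ~C & B)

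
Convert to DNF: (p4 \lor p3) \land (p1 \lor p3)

(p4 \lor p3) \land (p1 \lor p3)
≡ (p4 \land p1) \lor (p4 \land p3) \lor (p3 \land p1) \lor (p3 \land p3)   — distribute \land over \lor
≡ (p4 \land p1) \lor p3   — simplify

(p4 \land p1) \lor p3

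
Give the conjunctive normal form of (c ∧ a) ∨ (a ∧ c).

(c ∧ a) ∨ (a ∧ c)
≡ (c ∨ a) ∧ (c ∨ c) ∧ (a ∨ a) ∧ (a ∨ c)   [distribute ∨ over ∧]
≡ c ∧ a   [simplify]

c ∧ a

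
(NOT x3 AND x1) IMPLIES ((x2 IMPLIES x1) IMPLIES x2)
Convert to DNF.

(NOT x3 AND x1) IMPLIES ((x2 IMPLIES x1) IMPLIES x2)
= NOT (NOT x3 AND x1) OR ((x2 IMPLIES x1) IMPLIES x2)   [eliminate IMPLIES]
= NOT (NOT x3 AND x1) OR NOT (x2 IMPLIES x1) OR x2   [eliminate IMPLIES]
= NOT (NOT x3 AND x1) OR NOT (NOT x2 OR x1) OR x2   [eliminate IMPLIES]
= NOT NOT x3 OR NOT x1 OR NOT (NOT x2 OR x1) OR x2   [De Morgan]
= x3 OR NOT x1 OR NOT (NOT x2 OR x1) OR x2   [double negation]
= x3 OR NOT x1 OR (NOT NOT x2 AND NOT x1) OR x2   [De Morgan]
= x3 OR NOT x1 OR (x2 AND NOT x1) OR x2   [double negation]
= x3 OR NOT x1 OR x2   [simplify]

x3 OR NOT x1 OR x2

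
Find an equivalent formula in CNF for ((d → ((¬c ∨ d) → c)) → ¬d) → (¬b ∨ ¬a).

(¬d ∨ c ∨ ¬b ∨ ¬a) ∧ (d ∨ ¬b ∨ ¬a)

((d → ((¬c ∨ d) → c)) → ¬d) → (¬b ∨ ¬a)
= ¬((d → ((¬c ∨ d) → c)) → ¬d) ∨ ¬b ∨ ¬a   [eliminate →]
= ¬(¬(d → ((¬c ∨ d) → c)) ∨ ¬d) ∨ ¬b ∨ ¬a   [eliminate →]
= ¬(¬(¬d ∨ ((¬c ∨ d) → c)) ∨ ¬d) ∨ ¬b ∨ ¬a   [eliminate →]
= ¬(¬(¬d ∨ ¬(¬c ∨ d) ∨ c) ∨ ¬d) ∨ ¬b ∨ ¬a   [eliminate →]
= (¬¬(¬d ∨ ¬(¬c ∨ d) ∨ c) ∧ ¬¬d) ∨ ¬b ∨ ¬a   [De Morgan]
= ((¬d ∨ ¬(¬c ∨ d) ∨ c) ∧ ¬¬d) ∨ ¬b ∨ ¬a   [double negation]
= ((¬d ∨ (¬¬c ∧ ¬d) ∨ c) ∧ ¬¬d) ∨ ¬b ∨ ¬a   [De Morgan]
= ((¬d ∨ (c ∧ ¬d) ∨ c) ∧ ¬¬d) ∨ ¬b ∨ ¬a   [double negation]
= ((¬d ∨ (c ∧ ¬d) ∨ c) ∧ d) ∨ ¬b ∨ ¬a   [double negation]
= (¬d ∨ c ∨ c ∨ ¬b ∨ ¬a) ∧ (¬d ∨ ¬d ∨ c ∨ ¬b ∨ ¬a) ∧ (d ∨ ¬b ∨ ¬a)   [distribute ∨ over ∧]
= (¬d ∨ c ∨ ¬b ∨ ¬a) ∧ (d ∨ ¬b ∨ ¬a)   [simplify]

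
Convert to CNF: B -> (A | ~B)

B -> (A | ~B)
⇔ ~B | A | ~B   (eliminate ->)
⇔ ~B | A   (simplify)

~B | A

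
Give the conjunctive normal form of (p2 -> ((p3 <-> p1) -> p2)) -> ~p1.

(p2 -> ((p3 <-> p1) -> p2)) -> ~p1
≡ ~(p2 -> ((p3 <-> p1) -> p2)) | ~p1   [eliminate ->]
≡ ~(~p2 | ((p3 <-> p1) -> p2)) | ~p1   [eliminate ->]
≡ ~(~p2 | ~(p3 <-> p1) | p2) | ~p1   [eliminate ->]
≡ ~(~p2 | ~((p3 -> p1) & (p1 -> p3)) | p2) | ~p1   [eliminate <->]
≡ ~(~p2 | ~((~p3 | p1) & (p1 -> p3)) | p2) | ~p1   [eliminate ->]
≡ ~(~p2 | ~((~p3 | p1) & (~p1 | p3)) | p2) | ~p1   [eliminate ->]
≡ (~~p2 & ~~((~p3 | p1) & (~p1 | p3)) & ~p2) | ~p1   [De Morgan]
≡ (p2 & ~~((~p3 | p1) & (~p1 | p3)) & ~p2) | ~p1   [double negation]
≡ (p2 & (~p3 | p1) & (~p1 | p3) & ~p2) | ~p1   [double negation]
≡ (p2 | ~p1) & (~p3 | p1 | ~p1) & (~p1 | p3 | ~p1) & (~p2 | ~p1)   [distribute | over &]
≡ (p2 | ~p1) & (~p1 | p3) & (~p2 | ~p1)   [simplify]

(p2 | ~p1) & (~p1 | p3) & (~p2 | ~p1)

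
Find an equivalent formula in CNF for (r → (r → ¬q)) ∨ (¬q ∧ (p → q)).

(r → (r → ¬q)) ∨ (¬q ∧ (p → q))
⇔ ¬r ∨ (r → ¬q) ∨ (¬q ∧ (p → q))
⇔ ¬r ∨ ¬r ∨ ¬q ∨ (¬q ∧ (p → q))
⇔ ¬r ∨ ¬r ∨ ¬q ∨ (¬q ∧ (¬p ∨ q))
⇔ (¬r ∨ ¬r ∨ ¬q ∨ ¬q) ∧ (¬r ∨ ¬r ∨ ¬q ∨ ¬p ∨ q)
⇔ ¬r ∨ ¬q

¬r ∨ ¬q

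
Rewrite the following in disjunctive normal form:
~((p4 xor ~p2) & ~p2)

~((p4 xor ~p2) & ~p2)
≡ ~(((p4 & ~~p2) | (~p4 & ~p2)) & ~p2)   — expand xor
≡ ~((p4 & ~~p2) | (~p4 & ~p2)) | ~~p2   — De Morgan
≡ (~(p4 & ~~p2) & ~(~p4 & ~p2)) | ~~p2   — De Morgan
≡ ((~p4 | ~~~p2) & ~(~p4 & ~p2)) | ~~p2   — De Morgan
≡ ((~p4 | ~p2) & ~(~p4 & ~p2)) | ~~p2   — double negation
≡ ((~p4 | ~p2) & (~~p4 | ~~p2)) | ~~p2   — De Morgan
≡ ((~p4 | ~p2) & (p4 | ~~p2)) | ~~p2   — double negation
≡ ((~p4 | ~p2) & (p4 | p2)) | ~~p2   — double negation
≡ ((~p4 | ~p2) & (p4 | p2)) | p2   — double negation
≡ (~p4 & p4) | (~p4 & p2) | (~p2 & p4) | (~p2 & p2) | p2   — distribute & over |
≡ (~p2 & p4) | p2   — simplify

(~p2 & p4) | p2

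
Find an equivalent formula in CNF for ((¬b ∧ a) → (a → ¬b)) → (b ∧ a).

a ∧ b

((¬b ∧ a) → (a → ¬b)) → (b ∧ a)
⇔ ¬((¬b ∧ a) → (a → ¬b)) ∨ (b ∧ a)   — eliminate →
⇔ ¬(¬(¬b ∧ a) ∨ (a → ¬b)) ∨ (b ∧ a)   — eliminate →
⇔ ¬(¬(¬b ∧ a) ∨ ¬a ∨ ¬b) ∨ (b ∧ a)   — eliminate →
⇔ (¬¬(¬b ∧ a) ∧ ¬¬a ∧ ¬¬b) ∨ (b ∧ a)   — De Morgan
⇔ (¬b ∧ a ∧ ¬¬a ∧ ¬¬b) ∨ (b ∧ a)   — double negation
⇔ (¬b ∧ a ∧ a ∧ ¬¬b) ∨ (b ∧ a)   — double negation
⇔ (¬b ∧ a ∧ a ∧ b) ∨ (b ∧ a)   — double negation
⇔ (¬b ∨ b) ∧ (¬b ∨ a) ∧ (a ∨ b) ∧ (a ∨ a) ∧ (a ∨ b) ∧ (a ∨ a) ∧ (b ∨ b) ∧ (b ∨ a)   — distribute ∨ over ∧
⇔ a ∧ b   — simplify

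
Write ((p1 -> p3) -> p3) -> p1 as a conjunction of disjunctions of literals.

~p3 | p1

((p1 -> p3) -> p3) -> p1
≡ ~((p1 -> p3) -> p3) | p1   [eliminate ->]
≡ ~(~(p1 -> p3) | p3) | p1   [eliminate ->]
≡ ~(~(~p1 | p3) | p3) | p1   [eliminate ->]
≡ (~~(~p1 | p3) & ~p3) | p1   [De Morgan]
≡ ((~p1 | p3) & ~p3) | p1   [double negation]
≡ (~p1 | p3 | p1) & (~p3 | p1)   [distribute | over &]
≡ ~p3 | p1   [simplify]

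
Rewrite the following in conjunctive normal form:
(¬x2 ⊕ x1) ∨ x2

(¬x2 ⊕ x1) ∨ x2
≡ ((¬x2 ∨ x1) ∧ ¬(¬x2 ∧ x1)) ∨ x2   (expand ⊕)
≡ ((¬x2 ∨ x1) ∧ (¬¬x2 ∨ ¬x1)) ∨ x2   (De Morgan)
≡ ((¬x2 ∨ x1) ∧ (x2 ∨ ¬x1)) ∨ x2   (double negation)
≡ (¬x2 ∨ x1 ∨ x2) ∧ (x2 ∨ ¬x1 ∨ x2)   (distribute ∨ over ∧)
≡ x2 ∨ ¬x1   (simplify)

x2 ∨ ¬x1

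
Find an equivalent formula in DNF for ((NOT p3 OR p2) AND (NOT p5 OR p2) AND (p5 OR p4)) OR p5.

((NOT p3 OR p2) AND (NOT p5 OR p2) AND (p5 OR p4)) OR p5
≡ (NOT p3 AND NOT p5 AND p5) OR (NOT p3 AND NOT p5 AND p4) OR (NOT p3 AND p2 AND p5) OR (NOT p3 AND p2 AND p4) OR (p2 AND NOT p5 AND p5) OR (p2 AND NOT p5 AND p4) OR (p2 AND p2 AND p5) OR (p2 AND p2 AND p4) OR p5   — distribute AND over OR
≡ (NOT p3 AND NOT p5 AND p4) OR (p2 AND p4) OR p5   — simplify

(NOT p3 AND NOT p5 AND p4) OR (p2 AND p4) OR p5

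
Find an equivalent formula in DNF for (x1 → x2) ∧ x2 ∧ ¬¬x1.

x2 ∧ x1

(x1 → x2) ∧ x2 ∧ ¬¬x1
⇔ (¬x1 ∨ x2) ∧ x2 ∧ ¬¬x1   — eliminate →
⇔ (¬x1 ∨ x2) ∧ x2 ∧ x1   — double negation
⇔ (¬x1 ∧ x2 ∧ x1) ∨ (x2 ∧ x2 ∧ x1)   — distribute ∧ over ∨
⇔ x2 ∧ x1   — simplify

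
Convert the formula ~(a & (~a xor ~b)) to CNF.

~(a & (~a xor ~b))
= ~(a & (~a | ~b) & ~(~a & ~b))   [expand xor]
= ~a | ~(~a | ~b) | ~~(~a & ~b)   [De Morgan]
= ~a | (~~a & ~~b) | ~~(~a & ~b)   [De Morgan]
= ~a | (a & ~~b) | ~~(~a & ~b)   [double negation]
= ~a | (a & b) | ~~(~a & ~b)   [double negation]
= ~a | (a & b) | (~a & ~b)   [double negation]
= (~a | a | ~a) & (~a | a | ~b) & (~a | b | ~a) & (~a | b | ~b)   [distribute | over &]
= ~a | b   [simplify]

~a | b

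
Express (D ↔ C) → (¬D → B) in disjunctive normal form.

C ∧ ¬D ∨ D ∨ B

(D ↔ C) → (¬D → B)
⇔ ¬(D ↔ C) ∨ (¬D → B)   (eliminate →)
⇔ ¬((D → C) ∧ (C → D)) ∨ (¬D → B)   (eliminate ↔)
⇔ ¬((¬D ∨ C) ∧ (C → D)) ∨ (¬D → B)   (eliminate →)
⇔ ¬((¬D ∨ C) ∧ (¬C ∨ D)) ∨ (¬D → B)   (eliminate →)
⇔ ¬((¬D ∨ C) ∧ (¬C ∨ D)) ∨ ¬¬D ∨ B   (eliminate →)
⇔ ¬(¬D ∨ C) ∨ ¬(¬C ∨ D) ∨ ¬¬D ∨ B   (De Morgan)
⇔ ¬¬D ∧ ¬C ∨ ¬(¬C ∨ D) ∨ ¬¬D ∨ B   (De Morgan)
⇔ D ∧ ¬C ∨ ¬(¬C ∨ D) ∨ ¬¬D ∨ B   (double negation)
⇔ D ∧ ¬C ∨ ¬¬C ∧ ¬D ∨ ¬¬D ∨ B   (De Morgan)
⇔ D ∧ ¬C ∨ C ∧ ¬D ∨ ¬¬D ∨ B   (double negation)
⇔ D ∧ ¬C ∨ C ∧ ¬D ∨ D ∨ B   (double negation)
⇔ C ∧ ¬D ∨ D ∨ B   (simplify)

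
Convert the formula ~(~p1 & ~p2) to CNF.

~(~p1 & ~p2)
= ~~p1 | ~~p2   [De Morgan]
= p1 | ~~p2   [double negation]
= p1 | p2   [double negation]

p1 | p2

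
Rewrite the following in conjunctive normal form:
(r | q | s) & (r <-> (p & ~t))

(r | q | s) & (~r | p) & (~r | ~t) & (~p | t | r)

(r | q | s) & (r <-> (p & ~t))
⇔ (r | q | s) & (r -> (p & ~t)) & ((p & ~t) -> r)   — eliminate <->
⇔ (r | q | s) & (~r | (p & ~t)) & ((p & ~t) -> r)   — eliminate ->
⇔ (r | q | s) & (~r | (p & ~t)) & (~(p & ~t) | r)   — eliminate ->
⇔ (r | q | s) & (~r | (p & ~t)) & (~p | ~~t | r)   — De Morgan
⇔ (r | q | s) & (~r | (p & ~t)) & (~p | t | r)   — double negation
⇔ (r | q | s) & (~r | p) & (~r | ~t) & (~p | t | r)   — distribute | over &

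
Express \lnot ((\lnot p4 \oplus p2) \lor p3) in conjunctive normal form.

(p4 \lor p2) \land (\lnot p2 \lor \lnot p4) \land \lnot p3

\lnot ((\lnot p4 \oplus p2) \lor p3)
⇔ \lnot (((\lnot p4 \lor p2) \land \lnot (\lnot p4 \land p2)) \lor p3)   [expand \oplus]
⇔ \lnot ((\lnot p4 \lor p2) \land \lnot (\lnot p4 \land p2)) \land \lnot p3   [De Morgan]
⇔ (\lnot (\lnot p4 \lor p2) \lor \lnot \lnot (\lnot p4 \land p2)) \land \lnot p3   [De Morgan]
⇔ ((\lnot \lnot p4 \land \lnot p2) \lor \lnot \lnot (\lnot p4 \land p2)) \land \lnot p3   [De Morgan]
⇔ ((p4 \land \lnot p2) \lor \lnot \lnot (\lnot p4 \land p2)) \land \lnot p3   [double negation]
⇔ ((p4 \land \lnot p2) \lor (\lnot p4 \land p2)) \land \lnot p3   [double negation]
⇔ (p4 \lor \lnot p4) \land (p4 \lor p2) \land (\lnot p2 \lor \lnot p4) \land (\lnot p2 \lor p2) \land \lnot p3   [distribute \lor over \land]
⇔ (p4 \lor p2) \land (\lnot p2 \lor \lnot p4) \land \lnot p3   [simplify]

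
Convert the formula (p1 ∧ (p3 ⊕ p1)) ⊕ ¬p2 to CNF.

(p1 ∨ ¬p2) ∧ (¬p3 ∨ ¬p1 ∨ ¬p2) ∧ (¬p1 ∨ p3 ∨ p2)

(p1 ∧ (p3 ⊕ p1)) ⊕ ¬p2
≡ ((p1 ∧ (p3 ⊕ p1)) ∨ ¬p2) ∧ ¬(p1 ∧ (p3 ⊕ p1) ∧ ¬p2)   — expand ⊕
≡ ((p1 ∧ (p3 ∨ p1) ∧ ¬(p3 ∧ p1)) ∨ ¬p2) ∧ ¬(p1 ∧ (p3 ⊕ p1) ∧ ¬p2)   — expand ⊕
≡ ((p1 ∧ (p3 ∨ p1) ∧ ¬(p3 ∧ p1)) ∨ ¬p2) ∧ ¬(p1 ∧ (p3 ∨ p1) ∧ ¬(p3 ∧ p1) ∧ ¬p2)   — expand ⊕
≡ ((p1 ∧ (p3 ∨ p1) ∧ (¬p3 ∨ ¬p1)) ∨ ¬p2) ∧ ¬(p1 ∧ (p3 ∨ p1) ∧ ¬(p3 ∧ p1) ∧ ¬p2)   — De Morgan
≡ ((p1 ∧ (p3 ∨ p1) ∧ (¬p3 ∨ ¬p1)) ∨ ¬p2) ∧ (¬p1 ∨ ¬(p3 ∨ p1) ∨ ¬¬(p3 ∧ p1) ∨ ¬¬p2)   — De Morgan
≡ ((p1 ∧ (p3 ∨ p1) ∧ (¬p3 ∨ ¬p1)) ∨ ¬p2) ∧ (¬p1 ∨ (¬p3 ∧ ¬p1) ∨ ¬¬(p3 ∧ p1) ∨ ¬¬p2)   — De Morgan
≡ ((p1 ∧ (p3 ∨ p1) ∧ (¬p3 ∨ ¬p1)) ∨ ¬p2) ∧ (¬p1 ∨ (¬p3 ∧ ¬p1) ∨ (p3 ∧ p1) ∨ ¬¬p2)   — double negation
≡ ((p1 ∧ (p3 ∨ p1) ∧ (¬p3 ∨ ¬p1)) ∨ ¬p2) ∧ (¬p1 ∨ (¬p3 ∧ ¬p1) ∨ (p3 ∧ p1) ∨ p2)   — double negation
≡ (p1 ∨ ¬p2) ∧ (p3 ∨ p1 ∨ ¬p2) ∧ (¬p3 ∨ ¬p1 ∨ ¬p2) ∧ (¬p1 ∨ ¬p3 ∨ p3 ∨ p2) ∧ (¬p1 ∨ ¬p3 ∨ p1 ∨ p2) ∧ (¬p1 ∨ ¬p1 ∨ p3 ∨ p2) ∧ (¬p1 ∨ ¬p1 ∨ p1 ∨ p2)   — distribute ∨ over ∧
≡ (p1 ∨ ¬p2) ∧ (¬p3 ∨ ¬p1 ∨ ¬p2) ∧ (¬p1 ∨ p3 ∨ p2)   — simplify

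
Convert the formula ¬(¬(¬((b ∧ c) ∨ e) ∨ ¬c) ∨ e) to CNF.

¬(¬(¬((b ∧ c) ∨ e) ∨ ¬c) ∨ e)
⇔ ¬¬(¬((b ∧ c) ∨ e) ∨ ¬c) ∧ ¬e   — De Morgan
⇔ (¬((b ∧ c) ∨ e) ∨ ¬c) ∧ ¬e   — double negation
⇔ ((¬(b ∧ c) ∧ ¬e) ∨ ¬c) ∧ ¬e   — De Morgan
⇔ (((¬b ∨ ¬c) ∧ ¬e) ∨ ¬c) ∧ ¬e   — De Morgan
⇔ (¬b ∨ ¬c ∨ ¬c) ∧ (¬e ∨ ¬c) ∧ ¬e   — distribute ∨ over ∧
⇔ (¬b ∨ ¬c) ∧ ¬e   — simplify

(¬b ∨ ¬c) ∧ ¬e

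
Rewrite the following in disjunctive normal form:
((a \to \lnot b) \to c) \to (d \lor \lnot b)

(\lnot a \land \lnot c) \lor d \lor \lnot b

((a \to \lnot b) \to c) \to (d \lor \lnot b)
≡ \lnot ((a \to \lnot b) \to c) \lor d \lor \lnot b   [eliminate \to]
≡ \lnot (\lnot (a \to \lnot b) \lor c) \lor d \lor \lnot b   [eliminate \to]
≡ \lnot (\lnot (\lnot a \lor \lnot b) \lor c) \lor d \lor \lnot b   [eliminate \to]
≡ (\lnot \lnot (\lnot a \lor \lnot b) \land \lnot c) \lor d \lor \lnot b   [De Morgan]
≡ ((\lnot a \lor \lnot b) \land \lnot c) \lor d \lor \lnot b   [double negation]
≡ (\lnot a \land \lnot c) \lor (\lnot b \land \lnot c) \lor d \lor \lnot b   [distribute \land over \lor]
≡ (\lnot a \land \lnot c) \lor d \lor \lnot b   [simplify]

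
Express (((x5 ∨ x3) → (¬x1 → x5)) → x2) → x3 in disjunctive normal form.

(((x5 ∨ x3) → (¬x1 → x5)) → x2) → x3
≡ ¬(((x5 ∨ x3) → (¬x1 → x5)) → x2) ∨ x3   [eliminate →]
≡ ¬(¬((x5 ∨ x3) → (¬x1 → x5)) ∨ x2) ∨ x3   [eliminate →]
≡ ¬(¬(¬(x5 ∨ x3) ∨ (¬x1 → x5)) ∨ x2) ∨ x3   [eliminate →]
≡ ¬(¬(¬(x5 ∨ x3) ∨ ¬¬x1 ∨ x5) ∨ x2) ∨ x3   [eliminate →]
≡ (¬¬(¬(x5 ∨ x3) ∨ ¬¬x1 ∨ x5) ∧ ¬x2) ∨ x3   [De Morgan]
≡ ((¬(x5 ∨ x3) ∨ ¬¬x1 ∨ x5) ∧ ¬x2) ∨ x3   [double negation]
≡ (((¬x5 ∧ ¬x3) ∨ ¬¬x1 ∨ x5) ∧ ¬x2) ∨ x3   [De Morgan]
≡ (((¬x5 ∧ ¬x3) ∨ x1 ∨ x5) ∧ ¬x2) ∨ x3   [double negation]
≡ (¬x5 ∧ ¬x3 ∧ ¬x2) ∨ (x1 ∧ ¬x2) ∨ (x5 ∧ ¬x2) ∨ x3   [distribute ∧ over ∨]

(¬x5 ∧ ¬x3 ∧ ¬x2) ∨ (x1 ∧ ¬x2) ∨ (x5 ∧ ¬x2) ∨ x3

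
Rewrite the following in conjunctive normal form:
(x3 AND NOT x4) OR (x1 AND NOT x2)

(x3 OR x1) AND (x3 OR NOT x2) AND (NOT x4 OR x1) AND (NOT x4 OR NOT x2)

(x3 AND NOT x4) OR (x1 AND NOT x2)
≡ (x3 OR x1) AND (x3 OR NOT x2) AND (NOT x4 OR x1) AND (NOT x4 OR NOT x2)   (distribute OR over AND)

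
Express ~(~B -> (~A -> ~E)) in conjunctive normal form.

~B & ~A & E

~(~B -> (~A -> ~E))
≡ ~(~~B | (~A -> ~E))   [eliminate ->]
≡ ~(~~B | ~~A | ~E)   [eliminate ->]
≡ ~~~B & ~~~A & ~~E   [De Morgan]
≡ ~B & ~~~A & ~~E   [double negation]
≡ ~B & ~A & ~~E   [double negation]
≡ ~B & ~A & E   [double negation]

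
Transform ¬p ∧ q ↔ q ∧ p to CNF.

(p ∨ ¬q) ∧ (¬q ∨ ¬p)

¬p ∧ q ↔ q ∧ p
≡ (¬p ∧ q → q ∧ p) ∧ (q ∧ p → ¬p ∧ q)   [eliminate ↔]
≡ (¬(¬p ∧ q) ∨ q ∧ p) ∧ (q ∧ p → ¬p ∧ q)   [eliminate →]
≡ (¬(¬p ∧ q) ∨ q ∧ p) ∧ (¬(q ∧ p) ∨ ¬p ∧ q)   [eliminate →]
≡ (¬¬p ∨ ¬q ∨ q ∧ p) ∧ (¬(q ∧ p) ∨ ¬p ∧ q)   [De Morgan]
≡ (p ∨ ¬q ∨ q ∧ p) ∧ (¬(q ∧ p) ∨ ¬p ∧ q)   [double negation]
≡ (p ∨ ¬q ∨ q ∧ p) ∧ (¬q ∨ ¬p ∨ ¬p ∧ q)   [De Morgan]
≡ (p ∨ ¬q ∨ q) ∧ (p ∨ ¬q ∨ p) ∧ (¬q ∨ ¬p ∨ ¬p) ∧ (¬q ∨ ¬p ∨ q)   [distribute ∨ over ∧]
≡ (p ∨ ¬q) ∧ (¬q ∨ ¬p)   [simplify]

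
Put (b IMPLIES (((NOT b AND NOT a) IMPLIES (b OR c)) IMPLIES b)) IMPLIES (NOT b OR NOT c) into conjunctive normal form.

(b IMPLIES (((NOT b AND NOT a) IMPLIES (b OR c)) IMPLIES b)) IMPLIES (NOT b OR NOT c)
⇔ NOT (b IMPLIES (((NOT b AND NOT a) IMPLIES (b OR c)) IMPLIES b)) OR NOT b OR NOT c
⇔ NOT (NOT b OR (((NOT b AND NOT a) IMPLIES (b OR c)) IMPLIES b)) OR NOT b OR NOT c
⇔ NOT (NOT b OR NOT ((NOT b AND NOT a) IMPLIES (b OR c)) OR b) OR NOT b OR NOT c
⇔ NOT (NOT b OR NOT (NOT (NOT b AND NOT a) OR b OR c) OR b) OR NOT b OR NOT c
⇔ (NOT NOT b AND NOT NOT (NOT (NOT b AND NOT a) OR b OR c) AND NOT b) OR NOT b OR NOT c
⇔ (b AND NOT NOT (NOT (NOT b AND NOT a) OR b OR c) AND NOT b) OR NOT b OR NOT c
⇔ (b AND (NOT (NOT b AND NOT a) OR b OR c) AND NOT b) OR NOT b OR NOT c
⇔ (b AND (NOT NOT b OR NOT NOT a OR b OR c) AND NOT b) OR NOT b OR NOT c
⇔ (b AND (b OR NOT NOT a OR b OR c) AND NOT b) OR NOT b OR NOT c
⇔ (b AND (b OR a OR b OR c) AND NOT b) OR NOT b OR NOT c
⇔ (b OR NOT b OR NOT c) AND (b OR a OR b OR c OR NOT b OR NOT c) AND (NOT b OR NOT b OR NOT c)
⇔ NOT b OR NOT c

NOT b OR NOT c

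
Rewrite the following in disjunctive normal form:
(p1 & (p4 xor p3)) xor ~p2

(p1 & p4 & ~p3 & p2) | (p1 & ~p4 & p3 & p2) | (~p1 & ~p2) | (~p4 & ~p3 & ~p2) | (p3 & p4 & ~p2)

(p1 & (p4 xor p3)) xor ~p2
≡ (p1 & (p4 xor p3) & ~~p2) | (~(p1 & (p4 xor p3)) & ~p2)   (expand xor)
≡ (p1 & ((p4 & ~p3) | (~p4 & p3)) & ~~p2) | (~(p1 & (p4 xor p3)) & ~p2)   (expand xor)
≡ (p1 & ((p4 & ~p3) | (~p4 & p3)) & ~~p2) | (~(p1 & ((p4 & ~p3) | (~p4 & p3))) & ~p2)   (expand xor)
≡ (p1 & ((p4 & ~p3) | (~p4 & p3)) & p2) | (~(p1 & ((p4 & ~p3) | (~p4 & p3))) & ~p2)   (double negation)
≡ (p1 & ((p4 & ~p3) | (~p4 & p3)) & p2) | ((~p1 | ~((p4 & ~p3) | (~p4 & p3))) & ~p2)   (De Morgan)
≡ (p1 & ((p4 & ~p3) | (~p4 & p3)) & p2) | ((~p1 | (~(p4 & ~p3) & ~(~p4 & p3))) & ~p2)   (De Morgan)
≡ (p1 & ((p4 & ~p3) | (~p4 & p3)) & p2) | ((~p1 | ((~p4 | ~~p3) & ~(~p4 & p3))) & ~p2)   (De Morgan)
≡ (p1 & ((p4 & ~p3) | (~p4 & p3)) & p2) | ((~p1 | ((~p4 | p3) & ~(~p4 & p3))) & ~p2)   (double negation)
≡ (p1 & ((p4 & ~p3) | (~p4 & p3)) & p2) | ((~p1 | ((~p4 | p3) & (~~p4 | ~p3))) & ~p2)   (De Morgan)
≡ (p1 & ((p4 & ~p3) | (~p4 & p3)) & p2) | ((~p1 | ((~p4 | p3) & (p4 | ~p3))) & ~p2)   (double negation)
≡ (p1 & p4 & ~p3 & p2) | (p1 & ~p4 & p3 & p2) | (~p1 & ~p2) | (~p4 & p4 & ~p2) | (~p4 & ~p3 & ~p2) | (p3 & p4 & ~p2) | (p3 & ~p3 & ~p2)   (distribute & over |)
≡ (p1 & p4 & ~p3 & p2) | (p1 & ~p4 & p3 & p2) | (~p1 & ~p2) | (~p4 & ~p3 & ~p2) | (p3 & p4 & ~p2)   (simplify)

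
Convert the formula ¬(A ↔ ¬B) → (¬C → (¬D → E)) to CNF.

(¬A ∨ ¬B ∨ C ∨ D ∨ E) ∧ (B ∨ A ∨ C ∨ D ∨ E)

¬(A ↔ ¬B) → (¬C → (¬D → E))
≡ ¬¬(A ↔ ¬B) ∨ (¬C → (¬D → E))   (eliminate →)
≡ ¬¬((A → ¬B) ∧ (¬B → A)) ∨ (¬C → (¬D → E))   (eliminate ↔)
≡ ¬¬((¬A ∨ ¬B) ∧ (¬B → A)) ∨ (¬C → (¬D → E))   (eliminate →)
≡ ¬¬((¬A ∨ ¬B) ∧ (¬¬B ∨ A)) ∨ (¬C → (¬D → E))   (eliminate →)
≡ ¬¬((¬A ∨ ¬B) ∧ (¬¬B ∨ A)) ∨ ¬¬C ∨ (¬D → E)   (eliminate →)
≡ ¬¬((¬A ∨ ¬B) ∧ (¬¬B ∨ A)) ∨ ¬¬C ∨ ¬¬D ∨ E   (eliminate →)
≡ ((¬A ∨ ¬B) ∧ (¬¬B ∨ A)) ∨ ¬¬C ∨ ¬¬D ∨ E   (double negation)
≡ ((¬A ∨ ¬B) ∧ (B ∨ A)) ∨ ¬¬C ∨ ¬¬D ∨ E   (double negation)
≡ ((¬A ∨ ¬B) ∧ (B ∨ A)) ∨ C ∨ ¬¬D ∨ E   (double negation)
≡ ((¬A ∨ ¬B) ∧ (B ∨ A)) ∨ C ∨ D ∨ E   (double negation)
≡ (¬A ∨ ¬B ∨ C ∨ D ∨ E) ∧ (B ∨ A ∨ C ∨ D ∨ E)   (distribute ∨ over ∧)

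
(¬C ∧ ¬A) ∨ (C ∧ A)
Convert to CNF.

(¬C ∧ ¬A) ∨ (C ∧ A)
≡ (¬C ∨ C) ∧ (¬C ∨ A) ∧ (¬A ∨ C) ∧ (¬A ∨ A)   (distribute ∨ over ∧)
≡ (¬C ∨ A) ∧ (¬A ∨ C)   (simplify)

(¬C ∨ A) ∧ (¬A ∨ C)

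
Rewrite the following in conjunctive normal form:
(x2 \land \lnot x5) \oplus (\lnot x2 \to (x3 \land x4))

(x2 \land \lnot x5) \oplus (\lnot x2 \to (x3 \land x4))
≡ ((x2 \land \lnot x5) \lor (\lnot x2 \to (x3 \land x4))) \land \lnot (x2 \land \lnot x5 \land (\lnot x2 \to (x3 \land x4)))   [expand \oplus]
≡ ((x2 \land \lnot x5) \lor \lnot \lnot x2 \lor (x3 \land x4)) \land \lnot (x2 \land \lnot x5 \land (\lnot x2 \to (x3 \land x4)))   [eliminate \to]
≡ ((x2 \land \lnot x5) \lor \lnot \lnot x2 \lor (x3 \land x4)) \land \lnot (x2 \land \lnot x5 \land (\lnot \lnot x2 \lor (x3 \land x4)))   [eliminate \to]
≡ ((x2 \land \lnot x5) \lor x2 \lor (x3 \land x4)) \land \lnot (x2 \land \lnot x5 \land (\lnot \lnot x2 \lor (x3 \land x4)))   [double negation]
≡ ((x2 \land \lnot x5) \lor x2 \lor (x3 \land x4)) \land (\lnot x2 \lor \lnot \lnot x5 \lor \lnot (\lnot \lnot x2 \lor (x3 \land x4)))   [De Morgan]
≡ ((x2 \land \lnot x5) \lor x2 \lor (x3 \land x4)) \land (\lnot x2 \lor x5 \lor \lnot (\lnot \lnot x2 \lor (x3 \land x4)))   [double negation]
≡ ((x2 \land \lnot x5) \lor x2 \lor (x3 \land x4)) \land (\lnot x2 \lor x5 \lor (\lnot \lnot \lnot x2 \land \lnot (x3 \land x4)))   [De Morgan]
≡ ((x2 \land \lnot x5) \lor x2 \lor (x3 \land x4)) \land (\lnot x2 \lor x5 \lor (\lnot x2 \land \lnot (x3 \land x4)))   [double negation]
≡ ((x2 \land \lnot x5) \lor x2 \lor (x3 \land x4)) \land (\lnot x2 \lor x5 \lor (\lnot x2 \land (\lnot x3 \lor \lnot x4)))   [De Morgan]
≡ (x2 \lor x2 \lor x3) \land (x2 \lor x2 \lor x4) \land (\lnot x5 \lor x2 \lor x3) \land (\lnot x5 \lor x2 \lor x4) \land (\lnot x2 \lor x5 \lor \lnot x2) \land (\lnot x2 \lor x5 \lor \lnot x3 \lor \lnot x4)   [distribute \lor over \land]
≡ (x2 \lor x3) \land (x2 \lor x4) \land (\lnot x2 \lor x5)   [simplify]

(x2 \lor x3) \land (x2 \lor x4) \land (\lnot x2 \lor x5)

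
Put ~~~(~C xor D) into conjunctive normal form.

~~~(~C xor D)
⇔ ~~~((~C | D) & ~(~C & D))   — expand xor
⇔ ~((~C | D) & ~(~C & D))   — double negation
⇔ ~(~C | D) | ~~(~C & D)   — De Morgan
⇔ (~~C & ~D) | ~~(~C & D)   — De Morgan
⇔ (C & ~D) | ~~(~C & D)   — double negation
⇔ (C & ~D) | (~C & D)   — double negation
⇔ (C | ~C) & (C | D) & (~D | ~C) & (~D | D)   — distribute | over &
⇔ (C | D) & (~D | ~C)   — simplify

(C | D) & (~D | ~C)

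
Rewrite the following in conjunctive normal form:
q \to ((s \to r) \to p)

q \to ((s \to r) \to p)
≡ \lnot q \lor ((s \to r) \to p)
≡ \lnot q \lor \lnot (s \to r) \lor p
≡ \lnot q \lor \lnot (\lnot s \lor r) \lor p
≡ \lnot q \lor (\lnot \lnot s \land \lnot r) \lor p
≡ \lnot q \lor (s \land \lnot r) \lor p
≡ (\lnot q \lor s \lor p) \land (\lnot q \lor \lnot r \lor p)

(\lnot q \lor s \lor p) \land (\lnot q \lor \lnot r \lor p)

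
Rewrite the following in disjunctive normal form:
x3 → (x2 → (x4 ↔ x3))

¬x3 ∨ ¬x2 ∨ (x3 ∧ x4)

x3 → (x2 → (x4 ↔ x3))
≡ ¬x3 ∨ (x2 → (x4 ↔ x3))   [eliminate →]
≡ ¬x3 ∨ ¬x2 ∨ (x4 ↔ x3)   [eliminate →]
≡ ¬x3 ∨ ¬x2 ∨ ((x4 → x3) ∧ (x3 → x4))   [eliminate ↔]
≡ ¬x3 ∨ ¬x2 ∨ ((¬x4 ∨ x3) ∧ (x3 → x4))   [eliminate →]
≡ ¬x3 ∨ ¬x2 ∨ ((¬x4 ∨ x3) ∧ (¬x3 ∨ x4))   [eliminate →]
≡ ¬x3 ∨ ¬x2 ∨ (¬x4 ∧ ¬x3) ∨ (¬x4 ∧ x4) ∨ (x3 ∧ ¬x3) ∨ (x3 ∧ x4)   [distribute ∧ over ∨]
≡ ¬x3 ∨ ¬x2 ∨ (x3 ∧ x4)   [simplify]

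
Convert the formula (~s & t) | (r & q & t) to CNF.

(~s & t) | (r & q & t)
≡ (~s | r) & (~s | q) & (~s | t) & (t | r) & (t | q) & (t | t)
≡ (~s | r) & (~s | q) & t

(~s | r) & (~s | q) & t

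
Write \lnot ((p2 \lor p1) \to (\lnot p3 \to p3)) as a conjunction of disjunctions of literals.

(p2 \lor p1) \land \lnot p3

\lnot ((p2 \lor p1) \to (\lnot p3 \to p3))
≡ \lnot (\lnot (p2 \lor p1) \lor (\lnot p3 \to p3))   [eliminate \to]
≡ \lnot (\lnot (p2 \lor p1) \lor \lnot \lnot p3 \lor p3)   [eliminate \to]
≡ \lnot \lnot (p2 \lor p1) \land \lnot \lnot \lnot p3 \land \lnot p3   [De Morgan]
≡ (p2 \lor p1) \land \lnot \lnot \lnot p3 \land \lnot p3   [double negation]
≡ (p2 \lor p1) \land \lnot p3 \land \lnot p3   [double negation]
≡ (p2 \lor p1) \land \lnot p3   [simplify]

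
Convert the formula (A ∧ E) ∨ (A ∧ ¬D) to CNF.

(A ∧ E) ∨ (A ∧ ¬D)
≡ (A ∨ A) ∧ (A ∨ ¬D) ∧ (E ∨ A) ∧ (E ∨ ¬D)
≡ A ∧ (E ∨ ¬D)

A ∧ (E ∨ ¬D)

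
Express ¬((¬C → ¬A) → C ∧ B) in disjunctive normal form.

C ∧ ¬B ∨ ¬A ∧ ¬C ∨ ¬A ∧ ¬B

¬((¬C → ¬A) → C ∧ B)
≡ ¬(¬(¬C → ¬A) ∨ C ∧ B)   [eliminate →]
≡ ¬(¬(¬¬C ∨ ¬A) ∨ C ∧ B)   [eliminate →]
≡ ¬¬(¬¬C ∨ ¬A) ∧ ¬(C ∧ B)   [De Morgan]
≡ (¬¬C ∨ ¬A) ∧ ¬(C ∧ B)   [double negation]
≡ (C ∨ ¬A) ∧ ¬(C ∧ B)   [double negation]
≡ (C ∨ ¬A) ∧ (¬C ∨ ¬B)   [De Morgan]
≡ C ∧ ¬C ∨ C ∧ ¬B ∨ ¬A ∧ ¬C ∨ ¬A ∧ ¬B   [distribute ∧ over ∨]
≡ C ∧ ¬B ∨ ¬A ∧ ¬C ∨ ¬A ∧ ¬B   [simplify]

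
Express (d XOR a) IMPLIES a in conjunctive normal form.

(d XOR a) IMPLIES a
⇔ NOT (d XOR a) OR a   (eliminate IMPLIES)
⇔ NOT ((d OR a) AND NOT (d AND a)) OR a   (expand XOR)
⇔ NOT (d OR a) OR NOT NOT (d AND a) OR a   (De Morgan)
⇔ (NOT d AND NOT a) OR NOT NOT (d AND a) OR a   (De Morgan)
⇔ (NOT d AND NOT a) OR (d AND a) OR a   (double negation)
⇔ (NOT d OR d OR a) AND (NOT d OR a OR a) AND (NOT a OR d OR a) AND (NOT a OR a OR a)   (distribute OR over AND)
⇔ NOT d OR a   (simplify)

NOT d OR a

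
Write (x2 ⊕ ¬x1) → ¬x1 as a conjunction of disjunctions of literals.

¬x2 ∨ ¬x1

(x2 ⊕ ¬x1) → ¬x1
≡ ¬(x2 ⊕ ¬x1) ∨ ¬x1   [eliminate →]
≡ ¬((x2 ∨ ¬x1) ∧ ¬(x2 ∧ ¬x1)) ∨ ¬x1   [expand ⊕]
≡ ¬(x2 ∨ ¬x1) ∨ ¬¬(x2 ∧ ¬x1) ∨ ¬x1   [De Morgan]
≡ (¬x2 ∧ ¬¬x1) ∨ ¬¬(x2 ∧ ¬x1) ∨ ¬x1   [De Morgan]
≡ (¬x2 ∧ x1) ∨ ¬¬(x2 ∧ ¬x1) ∨ ¬x1   [double negation]
≡ (¬x2 ∧ x1) ∨ (x2 ∧ ¬x1) ∨ ¬x1   [double negation]
≡ (¬x2 ∨ x2 ∨ ¬x1) ∧ (¬x2 ∨ ¬x1 ∨ ¬x1) ∧ (x1 ∨ x2 ∨ ¬x1) ∧ (x1 ∨ ¬x1 ∨ ¬x1)   [distribute ∨ over ∧]
≡ ¬x2 ∨ ¬x1   [simplify]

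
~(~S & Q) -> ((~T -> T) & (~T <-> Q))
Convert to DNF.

~(~S & Q) -> ((~T -> T) & (~T <-> Q))
= ~~(~S & Q) | ((~T -> T) & (~T <-> Q))   — eliminate ->
= ~~(~S & Q) | ((~~T | T) & (~T <-> Q))   — eliminate ->
= ~~(~S & Q) | ((~~T | T) & (~T -> Q) & (Q -> ~T))   — eliminate <->
= ~~(~S & Q) | ((~~T | T) & (~~T | Q) & (Q -> ~T))   — eliminate ->
= ~~(~S & Q) | ((~~T | T) & (~~T | Q) & (~Q | ~T))   — eliminate ->
= (~S & Q) | ((~~T | T) & (~~T | Q) & (~Q | ~T))   — double negation
= (~S & Q) | ((T | T) & (~~T | Q) & (~Q | ~T))   — double negation
= (~S & Q) | ((T | T) & (T | Q) & (~Q | ~T))   — double negation
= (~S & Q) | (T & T & ~Q) | (T & T & ~T) | (T & Q & ~Q) | (T & Q & ~T) | (T & T & ~Q) | (T & T & ~T) | (T & Q & ~Q) | (T & Q & ~T)   — distribute & over |
= (~S & Q) | (T & ~Q)   — simplify

(~S & Q) | (T & ~Q)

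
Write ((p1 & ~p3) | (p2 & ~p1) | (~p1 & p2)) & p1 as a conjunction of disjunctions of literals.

(~p3 | p2) & (~p3 | ~p1) & p1

((p1 & ~p3) | (p2 & ~p1) | (~p1 & p2)) & p1
= (p1 | p2 | ~p1) & (p1 | p2 | p2) & (p1 | ~p1 | ~p1) & (p1 | ~p1 | p2) & (~p3 | p2 | ~p1) & (~p3 | p2 | p2) & (~p3 | ~p1 | ~p1) & (~p3 | ~p1 | p2) & p1   [distribute | over &]
= (~p3 | p2) & (~p3 | ~p1) & p1   [simplify]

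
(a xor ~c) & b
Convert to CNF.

(a | ~c) & (~a | c) & b

(a xor ~c) & b
≡ (a | ~c) & ~(a & ~c) & b   [expand xor]
≡ (a | ~c) & (~a | ~~c) & b   [De Morgan]
≡ (a | ~c) & (~a | c) & b   [double negation]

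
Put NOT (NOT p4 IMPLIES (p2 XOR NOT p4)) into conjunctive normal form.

NOT (NOT p4 IMPLIES (p2 XOR NOT p4))
⇔ NOT (NOT NOT p4 OR (p2 XOR NOT p4))   — eliminate IMPLIES
⇔ NOT (NOT NOT p4 OR ((p2 OR NOT p4) AND NOT (p2 AND NOT p4)))   — expand XOR
⇔ NOT NOT NOT p4 AND NOT ((p2 OR NOT p4) AND NOT (p2 AND NOT p4))   — De Morgan
⇔ NOT p4 AND NOT ((p2 OR NOT p4) AND NOT (p2 AND NOT p4))   — double negation
⇔ NOT p4 AND (NOT (p2 OR NOT p4) OR NOT NOT (p2 AND NOT p4))   — De Morgan
⇔ NOT p4 AND ((NOT p2 AND NOT NOT p4) OR NOT NOT (p2 AND NOT p4))   — De Morgan
⇔ NOT p4 AND ((NOT p2 AND p4) OR NOT NOT (p2 AND NOT p4))   — double negation
⇔ NOT p4 AND ((NOT p2 AND p4) OR (p2 AND NOT p4))   — double negation
⇔ NOT p4 AND (NOT p2 OR p2) AND (NOT p2 OR NOT p4) AND (p4 OR p2) AND (p4 OR NOT p4)   — distribute OR over AND
⇔ NOT p4 AND (p4 OR p2)   — simplify

NOT p4 AND (p4 OR p2)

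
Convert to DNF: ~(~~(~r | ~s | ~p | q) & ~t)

(r & s & p & ~q) | t

~(~~(~r | ~s | ~p | q) & ~t)
⇔ ~~~(~r | ~s | ~p | q) | ~~t   — De Morgan
⇔ ~(~r | ~s | ~p | q) | ~~t   — double negation
⇔ (~~r & ~~s & ~~p & ~q) | ~~t   — De Morgan
⇔ (r & ~~s & ~~p & ~q) | ~~t   — double negation
⇔ (r & s & ~~p & ~q) | ~~t   — double negation
⇔ (r & s & p & ~q) | ~~t   — double negation
⇔ (r & s & p & ~q) | t   — double negation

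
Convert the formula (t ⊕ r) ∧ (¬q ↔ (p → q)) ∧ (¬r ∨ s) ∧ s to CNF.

(t ∨ r) ∧ (¬t ∨ ¬r) ∧ (q ∨ ¬p) ∧ ¬q ∧ s

(t ⊕ r) ∧ (¬q ↔ (p → q)) ∧ (¬r ∨ s) ∧ s
⇔ (t ∨ r) ∧ ¬(t ∧ r) ∧ (¬q ↔ (p → q)) ∧ (¬r ∨ s) ∧ s   [expand ⊕]
⇔ (t ∨ r) ∧ ¬(t ∧ r) ∧ (¬q → (p → q)) ∧ ((p → q) → ¬q) ∧ (¬r ∨ s) ∧ s   [eliminate ↔]
⇔ (t ∨ r) ∧ ¬(t ∧ r) ∧ (¬¬q ∨ (p → q)) ∧ ((p → q) → ¬q) ∧ (¬r ∨ s) ∧ s   [eliminate →]
⇔ (t ∨ r) ∧ ¬(t ∧ r) ∧ (¬¬q ∨ ¬p ∨ q) ∧ ((p → q) → ¬q) ∧ (¬r ∨ s) ∧ s   [eliminate →]
⇔ (t ∨ r) ∧ ¬(t ∧ r) ∧ (¬¬q ∨ ¬p ∨ q) ∧ (¬(p → q) ∨ ¬q) ∧ (¬r ∨ s) ∧ s   [eliminate →]
⇔ (t ∨ r) ∧ ¬(t ∧ r) ∧ (¬¬q ∨ ¬p ∨ q) ∧ (¬(¬p ∨ q) ∨ ¬q) ∧ (¬r ∨ s) ∧ s   [eliminate →]
⇔ (t ∨ r) ∧ (¬t ∨ ¬r) ∧ (¬¬q ∨ ¬p ∨ q) ∧ (¬(¬p ∨ q) ∨ ¬q) ∧ (¬r ∨ s) ∧ s   [De Morgan]
⇔ (t ∨ r) ∧ (¬t ∨ ¬r) ∧ (q ∨ ¬p ∨ q) ∧ (¬(¬p ∨ q) ∨ ¬q) ∧ (¬r ∨ s) ∧ s   [double negation]
⇔ (t ∨ r) ∧ (¬t ∨ ¬r) ∧ (q ∨ ¬p ∨ q) ∧ ((¬¬p ∧ ¬q) ∨ ¬q) ∧ (¬r ∨ s) ∧ s   [De Morgan]
⇔ (t ∨ r) ∧ (¬t ∨ ¬r) ∧ (q ∨ ¬p ∨ q) ∧ ((p ∧ ¬q) ∨ ¬q) ∧ (¬r ∨ s) ∧ s   [double negation]
⇔ (t ∨ r) ∧ (¬t ∨ ¬r) ∧ (q ∨ ¬p ∨ q) ∧ (p ∨ ¬q) ∧ (¬q ∨ ¬q) ∧ (¬r ∨ s) ∧ s   [distribute ∨ over ∧]
⇔ (t ∨ r) ∧ (¬t ∨ ¬r) ∧ (q ∨ ¬p) ∧ ¬q ∧ s   [simplify]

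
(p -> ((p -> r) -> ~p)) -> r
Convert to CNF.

(p | r) & (~p | r)

(p -> ((p -> r) -> ~p)) -> r
⇔ ~(p -> ((p -> r) -> ~p)) | r   [eliminate ->]
⇔ ~(~p | ((p -> r) -> ~p)) | r   [eliminate ->]
⇔ ~(~p | ~(p -> r) | ~p) | r   [eliminate ->]
⇔ ~(~p | ~(~p | r) | ~p) | r   [eliminate ->]
⇔ (~~p & ~~(~p | r) & ~~p) | r   [De Morgan]
⇔ (p & ~~(~p | r) & ~~p) | r   [double negation]
⇔ (p & (~p | r) & ~~p) | r   [double negation]
⇔ (p & (~p | r) & p) | r   [double negation]
⇔ (p | r) & (~p | r | r) & (p | r)   [distribute | over &]
⇔ (p | r) & (~p | r)   [simplify]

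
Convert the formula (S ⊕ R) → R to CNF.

(S ⊕ R) → R
⇔ ¬(S ⊕ R) ∨ R   [eliminate →]
⇔ ¬((S ∨ R) ∧ ¬(S ∧ R)) ∨ R   [expand ⊕]
⇔ ¬(S ∨ R) ∨ ¬¬(S ∧ R) ∨ R   [De Morgan]
⇔ (¬S ∧ ¬R) ∨ ¬¬(S ∧ R) ∨ R   [De Morgan]
⇔ (¬S ∧ ¬R) ∨ (S ∧ R) ∨ R   [double negation]
⇔ (¬S ∨ S ∨ R) ∧ (¬S ∨ R ∨ R) ∧ (¬R ∨ S ∨ R) ∧ (¬R ∨ R ∨ R)   [distribute ∨ over ∧]
⇔ ¬S ∨ R   [simplify]

¬S ∨ R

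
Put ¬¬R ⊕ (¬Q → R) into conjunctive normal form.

¬¬R ⊕ (¬Q → R)
= (¬¬R ∨ (¬Q → R)) ∧ ¬(¬¬R ∧ (¬Q → R))   [expand ⊕]
= (¬¬R ∨ ¬¬Q ∨ R) ∧ ¬(¬¬R ∧ (¬Q → R))   [eliminate →]
= (¬¬R ∨ ¬¬Q ∨ R) ∧ ¬(¬¬R ∧ (¬¬Q ∨ R))   [eliminate →]
= (R ∨ ¬¬Q ∨ R) ∧ ¬(¬¬R ∧ (¬¬Q ∨ R))   [double negation]
= (R ∨ Q ∨ R) ∧ ¬(¬¬R ∧ (¬¬Q ∨ R))   [double negation]
= (R ∨ Q ∨ R) ∧ (¬¬¬R ∨ ¬(¬¬Q ∨ R))   [De Morgan]
= (R ∨ Q ∨ R) ∧ (¬R ∨ ¬(¬¬Q ∨ R))   [double negation]
= (R ∨ Q ∨ R) ∧ (¬R ∨ (¬¬¬Q ∧ ¬R))   [De Morgan]
= (R ∨ Q ∨ R) ∧ (¬R ∨ (¬Q ∧ ¬R))   [double negation]
= (R ∨ Q ∨ R) ∧ (¬R ∨ ¬Q) ∧ (¬R ∨ ¬R)   [distribute ∨ over ∧]
= (R ∨ Q) ∧ ¬R   [simplify]

(R ∨ Q) ∧ ¬R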